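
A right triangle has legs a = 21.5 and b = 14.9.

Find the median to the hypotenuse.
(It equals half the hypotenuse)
Hypotenuse c = √(a² + b²) = √(462.25 + 222.01) = √684.26 ≈ 26.1584
Median to hypotenuse = c/2 ≈ 26.1584/2 ≈ 13.0792

Median = 13.08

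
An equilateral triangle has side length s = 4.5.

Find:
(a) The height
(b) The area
(a) The height splits the triangle into two 30-60-90 halves: h = s·√3/2 = 4.5·1.73205/2 ≈ 7.79423/2 ≈ 3.89711
(b) Area = (√3/4)·s² = (√3/4)·4.5² = (√3/4)·20.25 ≈ 0.433013·20.25 ≈ 8.76851

Height = 3.897, Area = 8.769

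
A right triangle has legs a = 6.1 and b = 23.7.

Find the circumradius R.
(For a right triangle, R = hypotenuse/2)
Hypotenuse c = √(a² + b²) = √(37.21 + 561.69) = √598.9 ≈ 24.4724
R = c/2 ≈ 24.4724/2 ≈ 12.2362

R = 12.24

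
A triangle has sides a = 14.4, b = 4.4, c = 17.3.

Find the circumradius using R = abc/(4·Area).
First find the area with Heron's formula.
s = (14.4 + 4.4 + 17.3)/2 = 18.05
Area = √(s(s−a)(s−b)(s−c)) = √(18.05·3.65·13.65·0.75) ≈ √674.472 ≈ 25.9706
abc = 14.4·4.4·17.3 = 1096.128
R = abc/(4·Area) ≈ 1096.128/(4·25.9706) = 1096.128/103.882 ≈ 10.5516

R = 10.55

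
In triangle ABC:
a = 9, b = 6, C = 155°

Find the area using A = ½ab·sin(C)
A = ½·a·b·sin(C) = ½·9·6·sin(155°)
sin(155°) ≈ 0.422618
A ≈ ½·54·0.422618 = 27·0.422618 ≈ 11.4107

Area = 11.41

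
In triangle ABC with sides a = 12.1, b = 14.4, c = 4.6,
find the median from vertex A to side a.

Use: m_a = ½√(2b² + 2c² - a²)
m_a = ½√(2·14.4² + 2·4.6² − 12.1²) = ½√(2·207.36 + 2·21.16 − 146.41) = ½√(414.72 + 42.32 − 146.41) = ½√310.63
√310.63 ≈ 17.6247, so m_a ≈ 8.81235

m_a = 8.812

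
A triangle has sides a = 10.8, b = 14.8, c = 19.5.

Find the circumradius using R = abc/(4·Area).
First find the area with Heron's formula.
s = (10.8 + 14.8 + 19.5)/2 = 22.55
Area = √(s(s−a)(s−b)(s−c)) = √(22.55·11.75·7.75·3.05) ≈ √6263.05 ≈ 79.1394
abc = 10.8·14.8·19.5 = 3116.88
R = abc/(4·Area) ≈ 3116.88/(4·79.1394) = 3116.88/316.558 ≈ 9.84617

R = 9.846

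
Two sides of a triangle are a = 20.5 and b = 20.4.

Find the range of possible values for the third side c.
Triangle inequality: |a − b| < c < a + b
|a − b| = |20.5 − 20.4| = 0.1
a + b = 20.5 + 20.4 = 40.9

0.1 < c < 40.9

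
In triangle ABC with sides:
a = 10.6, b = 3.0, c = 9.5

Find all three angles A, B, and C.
Law of cosines for each angle (a² = 112.36, b² = 9, c² = 90.25):
cos(A) = (b² + c² − a²)/(2bc) = (9 + 90.25 − 112.36)/(2·3.0·9.5) = -13.11/57 ≈ -0.23  ⇒  A ≈ 103.297°
cos(B) = (a² + c² − b²)/(2ac) = (112.36 + 90.25 − 9)/(2·10.6·9.5) = 193.61/201.4 ≈ 0.961321  ⇒  B ≈ 15.9877°
cos(C) = (a² + b² − c²)/(2ab) = (112.36 + 9 − 90.25)/(2·10.6·3.0) = 31.11/63.6 ≈ 0.489151  ⇒  C ≈ 60.7152°
Check: A + B + C ≈ 180°

A = 103.3°, B = 15.99°, C = 60.72°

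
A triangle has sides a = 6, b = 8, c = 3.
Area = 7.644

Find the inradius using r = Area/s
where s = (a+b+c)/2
s = (6 + 8 + 3)/2 = 17/2 = 8.5
r = Area/s = 7.644/8.5 ≈ 0.899294

r = 0.8993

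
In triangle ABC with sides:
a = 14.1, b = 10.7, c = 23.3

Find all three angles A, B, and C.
Law of cosines for each angle (a² = 198.81, b² = 114.49, c² = 542.89):
cos(A) = (b² + c² − a²)/(2bc) = (114.49 + 542.89 − 198.81)/(2·10.7·23.3) = 458.57/498.62 ≈ 0.919678  ⇒  A ≈ 23.1209°
cos(B) = (a² + c² − b²)/(2ac) = (198.81 + 542.89 − 114.49)/(2·14.1·23.3) = 627.21/657.06 ≈ 0.95457  ⇒  B ≈ 17.3367°
cos(C) = (a² + b² − c²)/(2ab) = (198.81 + 114.49 − 542.89)/(2·14.1·10.7) = -229.59/301.74 ≈ -0.760887  ⇒  C ≈ 139.542°
Check: A + B + C ≈ 180°

A = 23.12°, B = 17.34°, C = 139.5°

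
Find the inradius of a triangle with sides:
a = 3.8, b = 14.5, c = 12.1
r = Area/s where s is the semi-perimeter.
s = (3.8 + 14.5 + 12.1)/2 = 30.4/2 = 15.2
Area = √(s(s−a)(s−b)(s−c)) = √(15.2·11.4·0.7·3.1) ≈ √376.018 ≈ 19.3912
r ≈ 19.3912/15.2 ≈ 1.27574

r = 1.276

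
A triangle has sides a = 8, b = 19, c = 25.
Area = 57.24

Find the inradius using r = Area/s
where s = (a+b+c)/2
s = (8 + 19 + 25)/2 = 52/2 = 26
r = Area/s = 57.24/26 ≈ 2.20154

r = 2.202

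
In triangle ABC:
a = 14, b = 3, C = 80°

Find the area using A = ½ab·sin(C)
A = ½·a·b·sin(C) = ½·14·3·sin(80°)
sin(80°) ≈ 0.984808
A ≈ ½·42·0.984808 = 21·0.984808 ≈ 20.681

Area = 20.68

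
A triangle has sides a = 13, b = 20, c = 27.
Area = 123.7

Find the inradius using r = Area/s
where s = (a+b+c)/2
s = (13 + 20 + 27)/2 = 60/2 = 30
r = Area/s = 123.7/30 ≈ 4.12333

r = 4.123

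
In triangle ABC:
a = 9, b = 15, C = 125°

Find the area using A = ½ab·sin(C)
A = ½·a·b·sin(C) = ½·9·15·sin(125°)
sin(125°) ≈ 0.819152
A ≈ ½·135·0.819152 = 67.5·0.819152 ≈ 55.2928

Area = 55.29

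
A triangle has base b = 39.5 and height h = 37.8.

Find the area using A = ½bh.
A = ½·b·h = ½·39.5·37.8 = ½·1493.1 = 746.55

Area = 746.55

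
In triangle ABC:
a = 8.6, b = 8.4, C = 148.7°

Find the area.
Two sides and the included angle (SAS): A = ½·a·b·sin(C) = ½·8.6·8.4·sin(148.7°)
sin(148.7°) ≈ 0.519519
A ≈ ½·72.24·0.519519 = 36.12·0.519519 ≈ 18.765

Area = 18.77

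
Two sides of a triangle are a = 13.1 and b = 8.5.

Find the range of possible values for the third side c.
Triangle inequality: |a − b| < c < a + b
|a − b| = |13.1 − 8.5| = 4.6
a + b = 13.1 + 8.5 = 21.6

4.6 < c < 21.6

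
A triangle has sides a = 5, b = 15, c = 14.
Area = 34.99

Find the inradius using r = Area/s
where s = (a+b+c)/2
s = (5 + 15 + 14)/2 = 34/2 = 17
r = Area/s = 34.99/17 ≈ 2.05824

r = 2.058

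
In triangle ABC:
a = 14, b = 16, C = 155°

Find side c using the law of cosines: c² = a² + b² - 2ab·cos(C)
c² = 14² + 16² − 2·14·16·cos(155°)
cos(155°) ≈ -0.906308
c² ≈ 196 + 256 − 448·(-0.906308) ≈ 452 + 406.026 ≈ 858.026
c ≈ √858.026 ≈ 29.2921

c = 29.29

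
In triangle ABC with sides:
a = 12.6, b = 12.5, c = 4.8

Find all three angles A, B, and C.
Law of cosines for each angle (a² = 158.76, b² = 156.25, c² = 23.04):
cos(A) = (b² + c² − a²)/(2bc) = (156.25 + 23.04 − 158.76)/(2·12.5·4.8) = 20.53/120 ≈ 0.171083  ⇒  A ≈ 80.1492°
cos(B) = (a² + c² − b²)/(2ac) = (158.76 + 23.04 − 156.25)/(2·12.6·4.8) = 25.55/120.96 ≈ 0.211227  ⇒  B ≈ 77.8057°
cos(C) = (a² + b² − c²)/(2ab) = (158.76 + 156.25 − 23.04)/(2·12.6·12.5) = 291.97/315 ≈ 0.926889  ⇒  C ≈ 22.0451°
Check: A + B + C ≈ 180°

A = 80.15°, B = 77.81°, C = 22.05°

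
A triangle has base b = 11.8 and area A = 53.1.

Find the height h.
A = ½·b·h  ⇒  h = 2A/b = 2·53.1/11.8 = 106.2/11.8 ≈ 9

h = 9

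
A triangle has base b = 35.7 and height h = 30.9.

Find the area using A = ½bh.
A = ½·b·h = ½·35.7·30.9 = ½·1103.13 = 551.565

Area = 551.565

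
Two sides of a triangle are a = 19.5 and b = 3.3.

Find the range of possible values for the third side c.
Triangle inequality: |a − b| < c < a + b
|a − b| = |19.5 − 3.3| = 16.2
a + b = 19.5 + 3.3 = 22.8

16.2 < c < 22.8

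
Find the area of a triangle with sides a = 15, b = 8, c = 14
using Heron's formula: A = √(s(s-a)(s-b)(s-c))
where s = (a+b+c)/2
s = (15 + 8 + 14)/2 = 37/2 = 18.5
s − a = 3.5, s − b = 10.5, s − c = 4.5
s(s−a)(s−b)(s−c) = 18.5·3.5·10.5·4.5 = 3059.4375
Area = √3059.4375 ≈ 55.3122

s = 18.5, Area = 55.31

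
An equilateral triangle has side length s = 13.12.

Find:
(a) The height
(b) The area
(a) The height splits the triangle into two 30-60-90 halves: h = s·√3/2 = 13.12·1.73205/2 ≈ 22.7245/2 ≈ 11.3623
(b) Area = (√3/4)·s² = (√3/4)·13.12² = (√3/4)·172.1344 ≈ 0.433013·172.1344 ≈ 74.5364

Height = 11.36, Area = 74.54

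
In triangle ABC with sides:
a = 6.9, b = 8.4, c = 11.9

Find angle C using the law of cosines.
c² = a² + b² − 2ab·cos(C)  ⇒  cos(C) = (a² + b² − c²)/(2ab)
cos(C) = (6.9² + 8.4² − 11.9²)/(2·6.9·8.4) = (47.61 + 70.56 − 141.61)/115.92 = -23.44/115.92 ≈ -0.202208
C = arccos(-0.202208) ≈ 101.666°

C = 101.7°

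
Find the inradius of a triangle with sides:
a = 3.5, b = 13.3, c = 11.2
r = Area/s where s is the semi-perimeter.
s = (3.5 + 13.3 + 11.2)/2 = 28/2 = 14
Area = √(s(s−a)(s−b)(s−c)) = √(14·10.5·0.7·2.8) ≈ √288.12 ≈ 16.9741
r ≈ 16.9741/14 ≈ 1.21244

r = 1.212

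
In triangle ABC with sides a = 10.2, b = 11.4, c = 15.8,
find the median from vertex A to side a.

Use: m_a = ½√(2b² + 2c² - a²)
m_a = ½√(2·11.4² + 2·15.8² − 10.2²) = ½√(2·129.96 + 2·249.64 − 104.04) = ½√(259.92 + 499.28 − 104.04) = ½√655.16
√655.16 ≈ 25.5961, so m_a ≈ 12.798

m_a = 12.8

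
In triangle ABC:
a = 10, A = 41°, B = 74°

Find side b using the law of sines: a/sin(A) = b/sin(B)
a/sin(A) = b/sin(B)  ⇒  b = a·sin(B)/sin(A) = 10·sin(74°)/sin(41°)
sin(74°) ≈ 0.961262, sin(41°) ≈ 0.656059
b ≈ 10·0.961262/0.656059 ≈ 9.61262/0.656059 ≈ 14.6521

b = 14.65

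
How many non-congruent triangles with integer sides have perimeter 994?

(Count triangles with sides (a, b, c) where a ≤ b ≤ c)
Let a ≤ b ≤ c with a + b + c = 994. The only binding inequality is a + b > c, i.e. 994 − c > c, so c < 994/2; and c ≥ 994/3 since c is the largest side.
So 332 ≤ c ≤ 496. For each c, b runs from ⌈(994 − c)/2⌉ up to c (then a = 994 − b − c satisfies 1 ≤ a ≤ b automatically), giving c − ⌈(994 − c)/2⌉ + 1 choices.
Summing over c: 2 + 3 + 5 + 6 + … + 246 + 248  (165 terms, c = 332, …, 496) = 20584
Check (closed form: nearest integer to p²/48 for even p, (p+3)²/48 for odd p): 994²/48 = 988036/48 ≈ 20584.08 → 20584

20584 triangles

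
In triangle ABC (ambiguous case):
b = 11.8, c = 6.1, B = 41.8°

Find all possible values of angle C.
b/sin(B) = c/sin(C)  ⇒  sin(C) = c·sin(B)/b = 6.1·sin(41.8°)/11.8
sin(41.8°) ≈ 0.666532
sin(C) ≈ 6.1·0.666532/11.8 ≈ 4.06585/11.8 ≈ 0.344563
Candidate 1: C₁ = arcsin(0.344563) ≈ 20.1551°  →  A = 180° − 41.8° − 20.1551° ≈ 118.045° > 0, valid
Candidate 2: C₂ = 180° − C₁ ≈ 159.845°  →  A = 180° − 41.8° − 159.845° ≈ -21.6449° ≤ 0, not a valid triangle

C = 20.16° (one solution)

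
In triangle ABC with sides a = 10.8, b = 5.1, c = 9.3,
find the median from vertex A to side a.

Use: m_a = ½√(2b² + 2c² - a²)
m_a = ½√(2·5.1² + 2·9.3² − 10.8²) = ½√(2·26.01 + 2·86.49 − 116.64) = ½√(52.02 + 172.98 − 116.64) = ½√108.36
√108.36 ≈ 10.4096, so m_a ≈ 5.20481

m_a = 5.205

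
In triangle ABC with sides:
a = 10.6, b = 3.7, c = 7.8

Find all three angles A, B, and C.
Law of cosines for each angle (a² = 112.36, b² = 13.69, c² = 60.84):
cos(A) = (b² + c² − a²)/(2bc) = (13.69 + 60.84 − 112.36)/(2·3.7·7.8) = -37.83/57.72 ≈ -0.655405  ⇒  A ≈ 130.95°
cos(B) = (a² + c² − b²)/(2ac) = (112.36 + 60.84 − 13.69)/(2·10.6·7.8) = 159.51/165.36 ≈ 0.964623  ⇒  B ≈ 15.2858°
cos(C) = (a² + b² − c²)/(2ab) = (112.36 + 13.69 − 60.84)/(2·10.6·3.7) = 65.21/78.44 ≈ 0.831336  ⇒  C ≈ 33.7638°
Check: A + B + C ≈ 180°

A = 131°, B = 15.29°, C = 33.76°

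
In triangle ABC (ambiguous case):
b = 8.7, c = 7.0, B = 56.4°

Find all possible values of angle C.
b/sin(B) = c/sin(C)  ⇒  sin(C) = c·sin(B)/b = 7.0·sin(56.4°)/8.7
sin(56.4°) ≈ 0.832921
sin(C) ≈ 7.0·0.832921/8.7 ≈ 5.83045/8.7 ≈ 0.670167
Candidate 1: C₁ = arcsin(0.670167) ≈ 42.0799°  →  A = 180° − 56.4° − 42.0799° ≈ 81.5201° > 0, valid
Candidate 2: C₂ = 180° − C₁ ≈ 137.92°  →  A = 180° − 56.4° − 137.92° ≈ -14.3201° ≤ 0, not a valid triangle

C = 42.08° (one solution)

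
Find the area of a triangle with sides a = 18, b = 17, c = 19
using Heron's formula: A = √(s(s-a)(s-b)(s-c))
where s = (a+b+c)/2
s = (18 + 17 + 19)/2 = 54/2 = 27
s − a = 9, s − b = 10, s − c = 8
s(s−a)(s−b)(s−c) = 27·9·10·8 = 19440
Area = √19440 ≈ 139.427

s = 27.0, Area = 139.4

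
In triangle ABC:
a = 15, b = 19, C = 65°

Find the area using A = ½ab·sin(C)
A = ½·a·b·sin(C) = ½·15·19·sin(65°)
sin(65°) ≈ 0.906308
A ≈ ½·285·0.906308 = 142.5·0.906308 ≈ 129.149

Area = 129.1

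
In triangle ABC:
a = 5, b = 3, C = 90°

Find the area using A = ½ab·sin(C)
A = ½·a·b·sin(C) = ½·5·3·sin(90°)
sin(90°) ≈ 1
A ≈ ½·15·1 = 7.5·1 ≈ 7.5

Area = 7.5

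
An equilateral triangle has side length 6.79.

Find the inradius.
r = Area/s with s the semi-perimeter.
Area = (√3/4)·6.79² = (√3/4)·46.1041 ≈ 0.433013·46.1041 ≈ 19.9637
s = 3·6.79/2 = 10.185
r ≈ 19.9637/10.185 ≈ 1.9601
(Equivalently r = side/(2√3) = 6.79/3.4641 ≈ 1.9601.)

r = 1.96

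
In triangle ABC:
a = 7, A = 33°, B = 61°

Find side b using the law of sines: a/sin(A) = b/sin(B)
a/sin(A) = b/sin(B)  ⇒  b = a·sin(B)/sin(A) = 7·sin(61°)/sin(33°)
sin(61°) ≈ 0.87462, sin(33°) ≈ 0.544639
b ≈ 7·0.87462/0.544639 ≈ 6.12234/0.544639 ≈ 11.2411

b = 11.24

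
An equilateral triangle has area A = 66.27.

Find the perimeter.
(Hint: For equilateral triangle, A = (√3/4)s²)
A = (√3/4)s²  ⇒  s² = 4A/√3 = 4·66.27/√3 = 265.08/1.73205 ≈ 153.044
s ≈ √153.044 ≈ 12.3711
Perimeter = 3s ≈ 3·12.3711 ≈ 37.1133

Perimeter = 37.11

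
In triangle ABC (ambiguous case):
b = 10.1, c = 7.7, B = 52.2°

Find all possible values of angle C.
b/sin(B) = c/sin(C)  ⇒  sin(C) = c·sin(B)/b = 7.7·sin(52.2°)/10.1
sin(52.2°) ≈ 0.790155
sin(C) ≈ 7.7·0.790155/10.1 ≈ 6.08419/10.1 ≈ 0.602395
Candidate 1: C₁ = arcsin(0.602395) ≈ 37.0416°  →  A = 180° − 52.2° − 37.0416° ≈ 90.7584° > 0, valid
Candidate 2: C₂ = 180° − C₁ ≈ 142.958°  →  A = 180° − 52.2° − 142.958° ≈ -15.1584° ≤ 0, not a valid triangle

C = 37.04° (one solution)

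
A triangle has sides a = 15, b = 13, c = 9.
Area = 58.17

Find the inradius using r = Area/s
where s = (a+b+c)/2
s = (15 + 13 + 9)/2 = 37/2 = 18.5
r = Area/s = 58.17/18.5 ≈ 3.14432

r = 3.144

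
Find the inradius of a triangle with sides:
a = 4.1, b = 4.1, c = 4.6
r = Area/s where s is the semi-perimeter.
s = (4.1 + 4.1 + 4.6)/2 = 12.8/2 = 6.4
Area = √(s(s−a)(s−b)(s−c)) = √(6.4·2.3·2.3·1.8) ≈ √60.9408 ≈ 7.80646
r ≈ 7.80646/6.4 ≈ 1.21976

r = 1.22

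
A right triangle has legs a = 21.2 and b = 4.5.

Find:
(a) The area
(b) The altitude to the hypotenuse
(a) The legs are perpendicular, so Area = ½·a·b = ½·21.2·4.5 = ½·95.4 = 47.7
(b) Hypotenuse c = √(a² + b²) = √(449.44 + 20.25) = √469.69 ≈ 21.6723
    Area = ½·c·h_c  ⇒  h_c = 2·Area/c = 95.4/21.6723 ≈ 4.40193

Area = 47.7, h_c = 4.402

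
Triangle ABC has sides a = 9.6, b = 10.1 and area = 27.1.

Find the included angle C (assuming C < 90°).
Area = ½·a·b·sin(C)  ⇒  sin(C) = 2·Area/(a·b) = 2·27.1/(9.6·10.1) = 54.2/96.96 ≈ 0.558993
C = arcsin(0.558993) ≈ 33.9862° (taking the acute solution since C < 90°)

C = 33.99°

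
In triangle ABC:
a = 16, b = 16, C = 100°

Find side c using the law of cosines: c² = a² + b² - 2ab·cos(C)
c² = 16² + 16² − 2·16·16·cos(100°)
cos(100°) ≈ -0.173648
c² ≈ 256 + 256 − 512·(-0.173648) ≈ 512 + 88.9079 ≈ 600.908
c ≈ √600.908 ≈ 24.5134

c = 24.51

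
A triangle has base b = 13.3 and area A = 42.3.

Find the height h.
A = ½·b·h  ⇒  h = 2A/b = 2·42.3/13.3 = 84.6/13.3 ≈ 6.3609

h = 6.361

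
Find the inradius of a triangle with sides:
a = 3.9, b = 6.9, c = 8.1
r = Area/s where s is the semi-perimeter.
s = (3.9 + 6.9 + 8.1)/2 = 18.9/2 = 9.45
Area = √(s(s−a)(s−b)(s−c)) = √(9.45·5.55·2.55·1.35) ≈ √180.551 ≈ 13.4369
r ≈ 13.4369/9.45 ≈ 1.4219

r = 1.422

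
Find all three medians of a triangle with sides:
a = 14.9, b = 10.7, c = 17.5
Median formula: m_a = ½√(2b² + 2c² − a²) (and cyclically). a² = 222.01, b² = 114.49, c² = 306.25.
m_a = ½√(2·114.49 + 2·306.25 − 222.01) = ½√619.47 ≈ ½·24.8892 ≈ 12.4446
m_b = ½√(2·222.01 + 2·306.25 − 114.49) = ½√942.03 ≈ ½·30.6925 ≈ 15.3463
m_c = ½√(2·222.01 + 2·114.49 − 306.25) = ½√366.75 ≈ ½·19.1507 ≈ 9.57536

m_a = 12.44, m_b = 15.35, m_c = 9.575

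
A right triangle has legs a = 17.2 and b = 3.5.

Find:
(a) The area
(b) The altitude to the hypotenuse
(a) The legs are perpendicular, so Area = ½·a·b = ½·17.2·3.5 = ½·60.2 = 30.1
(b) Hypotenuse c = √(a² + b²) = √(295.84 + 12.25) = √308.09 ≈ 17.5525
    Area = ½·c·h_c  ⇒  h_c = 2·Area/c = 60.2/17.5525 ≈ 3.42971

Area = 30.1, h_c = 3.43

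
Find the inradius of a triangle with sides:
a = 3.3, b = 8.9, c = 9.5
r = Area/s where s is the semi-perimeter.
s = (3.3 + 8.9 + 9.5)/2 = 21.7/2 = 10.85
Area = √(s(s−a)(s−b)(s−c)) = √(10.85·7.55·1.95·1.35) ≈ √215.648 ≈ 14.685
r ≈ 14.685/10.85 ≈ 1.35345

r = 1.353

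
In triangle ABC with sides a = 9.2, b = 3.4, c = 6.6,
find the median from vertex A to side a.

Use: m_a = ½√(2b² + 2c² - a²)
m_a = ½√(2·3.4² + 2·6.6² − 9.2²) = ½√(2·11.56 + 2·43.56 − 84.64) = ½√(23.12 + 87.12 − 84.64) = ½√25.6
√25.6 ≈ 5.05964, so m_a ≈ 2.52982

m_a = 2.53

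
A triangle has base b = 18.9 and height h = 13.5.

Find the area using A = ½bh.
A = ½·b·h = ½·18.9·13.5 = ½·255.15 = 127.575

Area = 127.575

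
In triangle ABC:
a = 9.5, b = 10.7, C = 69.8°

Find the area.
Two sides and the included angle (SAS): A = ½·a·b·sin(C) = ½·9.5·10.7·sin(69.8°)
sin(69.8°) ≈ 0.938493
A ≈ ½·101.65·0.938493 = 50.825·0.938493 ≈ 47.6989

Area = 47.7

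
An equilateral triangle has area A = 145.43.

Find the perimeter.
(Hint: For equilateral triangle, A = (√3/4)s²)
A = (√3/4)s²  ⇒  s² = 4A/√3 = 4·145.43/√3 = 581.72/1.73205 ≈ 335.856
s ≈ √335.856 ≈ 18.3264
Perimeter = 3s ≈ 3·18.3264 ≈ 54.9791

Perimeter = 54.98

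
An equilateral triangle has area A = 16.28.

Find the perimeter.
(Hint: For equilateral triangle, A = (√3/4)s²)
A = (√3/4)s²  ⇒  s² = 4A/√3 = 4·16.28/√3 = 65.12/1.73205 ≈ 37.597
s ≈ √37.597 ≈ 6.13164
Perimeter = 3s ≈ 3·6.13164 ≈ 18.3949

Perimeter = 18.39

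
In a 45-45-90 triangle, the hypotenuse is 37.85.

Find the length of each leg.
In a 45-45-90 triangle hypotenuse = leg·√2, so leg = hypotenuse/√2.
Leg = 37.85/√2 ≈ 37.85/1.41421 ≈ 26.764

Each leg = 26.76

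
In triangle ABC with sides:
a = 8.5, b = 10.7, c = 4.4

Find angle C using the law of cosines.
c² = a² + b² − 2ab·cos(C)  ⇒  cos(C) = (a² + b² − c²)/(2ab)
cos(C) = (8.5² + 10.7² − 4.4²)/(2·8.5·10.7) = (72.25 + 114.49 − 19.36)/181.9 = 167.38/181.9 ≈ 0.920176
C = arccos(0.920176) ≈ 23.0482°

C = 23.05°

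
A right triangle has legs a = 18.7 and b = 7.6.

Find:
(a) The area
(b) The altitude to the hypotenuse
(a) The legs are perpendicular, so Area = ½·a·b = ½·18.7·7.6 = ½·142.12 = 71.06
(b) Hypotenuse c = √(a² + b²) = √(349.69 + 57.76) = √407.45 ≈ 20.1854
    Area = ½·c·h_c  ⇒  h_c = 2·Area/c = 142.12/20.1854 ≈ 7.04074

Area = 71.06, h_c = 7.041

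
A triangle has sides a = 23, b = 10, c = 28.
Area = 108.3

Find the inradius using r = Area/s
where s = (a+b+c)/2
s = (23 + 10 + 28)/2 = 61/2 = 30.5
r = Area/s = 108.3/30.5 ≈ 3.55082

r = 3.551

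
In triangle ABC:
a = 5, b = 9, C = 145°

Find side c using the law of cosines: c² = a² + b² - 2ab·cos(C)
c² = 5² + 9² − 2·5·9·cos(145°)
cos(145°) ≈ -0.819152
c² ≈ 25 + 81 − 90·(-0.819152) ≈ 106 + 73.7237 ≈ 179.724
c ≈ √179.724 ≈ 13.4061

c = 13.41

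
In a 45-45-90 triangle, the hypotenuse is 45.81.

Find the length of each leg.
In a 45-45-90 triangle hypotenuse = leg·√2, so leg = hypotenuse/√2.
Leg = 45.81/√2 ≈ 45.81/1.41421 ≈ 32.3926

Each leg = 32.39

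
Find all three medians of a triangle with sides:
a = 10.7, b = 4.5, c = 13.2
Median formula: m_a = ½√(2b² + 2c² − a²) (and cyclically). a² = 114.49, b² = 20.25, c² = 174.24.
m_a = ½√(2·20.25 + 2·174.24 − 114.49) = ½√274.49 ≈ ½·16.5677 ≈ 8.28387
m_b = ½√(2·114.49 + 2·174.24 − 20.25) = ½√557.21 ≈ ½·23.6053 ≈ 11.8026
m_c = ½√(2·114.49 + 2·20.25 − 174.24) = ½√95.24 ≈ ½·9.7591 ≈ 4.87955

m_a = 8.284, m_b = 11.8, m_c = 4.88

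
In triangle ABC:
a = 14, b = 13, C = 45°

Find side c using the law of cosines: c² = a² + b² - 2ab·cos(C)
c² = 14² + 13² − 2·14·13·cos(45°)
cos(45°) ≈ 0.707107
c² ≈ 196 + 169 − 364·(0.707107) ≈ 365 − 257.387 ≈ 107.613
c ≈ √107.613 ≈ 10.3737

c = 10.37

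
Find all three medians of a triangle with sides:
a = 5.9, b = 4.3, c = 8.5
Median formula: m_a = ½√(2b² + 2c² − a²) (and cyclically). a² = 34.81, b² = 18.49, c² = 72.25.
m_a = ½√(2·18.49 + 2·72.25 − 34.81) = ½√146.67 ≈ ½·12.1107 ≈ 6.05537
m_b = ½√(2·34.81 + 2·72.25 − 18.49) = ½√195.63 ≈ ½·13.9868 ≈ 6.99339
m_c = ½√(2·34.81 + 2·18.49 − 72.25) = ½√34.35 ≈ ½·5.86089 ≈ 2.93044

m_a = 6.055, m_b = 6.993, m_c = 2.93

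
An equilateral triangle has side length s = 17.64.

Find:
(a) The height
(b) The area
(a) The height splits the triangle into two 30-60-90 halves: h = s·√3/2 = 17.64·1.73205/2 ≈ 30.5534/2 ≈ 15.2767
(b) Area = (√3/4)·s² = (√3/4)·17.64² = (√3/4)·311.1696 ≈ 0.433013·311.1696 ≈ 134.74

Height = 15.28, Area = 134.7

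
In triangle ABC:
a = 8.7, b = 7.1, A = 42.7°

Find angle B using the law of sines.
a/sin(A) = b/sin(B)  ⇒  sin(B) = b·sin(A)/a = 7.1·sin(42.7°)/8.7
sin(42.7°) ≈ 0.67816
sin(B) ≈ 7.1·0.67816/8.7 ≈ 4.81493/8.7 ≈ 0.553441
B = arcsin(0.553441) ≈ 33.6034°
(Since b ≤ a we need B ≤ A, so the obtuse alternative 180° − 33.6034° ≈ 146.397° is rejected.)

B = 33.6°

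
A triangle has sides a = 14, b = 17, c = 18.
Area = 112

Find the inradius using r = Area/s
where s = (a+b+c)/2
s = (14 + 17 + 18)/2 = 49/2 = 24.5
r = Area/s = 112/24.5 ≈ 4.57143

r = 4.571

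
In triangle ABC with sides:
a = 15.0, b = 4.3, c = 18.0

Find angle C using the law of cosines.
c² = a² + b² − 2ab·cos(C)  ⇒  cos(C) = (a² + b² − c²)/(2ab)
cos(C) = (15.0² + 4.3² − 18.0²)/(2·15.0·4.3) = (225 + 18.49 − 324)/129 = -80.51/129 ≈ -0.624109
C = arccos(-0.624109) ≈ 128.617°

C = 128.6°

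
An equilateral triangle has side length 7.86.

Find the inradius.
r = Area/s with s the semi-perimeter.
Area = (√3/4)·7.86² = (√3/4)·61.7796 ≈ 0.433013·61.7796 ≈ 26.7514
s = 3·7.86/2 = 11.79
r ≈ 26.7514/11.79 ≈ 2.26899
(Equivalently r = side/(2√3) = 7.86/3.4641 ≈ 2.26899.)

r = 2.269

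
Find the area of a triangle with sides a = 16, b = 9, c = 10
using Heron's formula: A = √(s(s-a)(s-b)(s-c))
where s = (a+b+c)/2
s = (16 + 9 + 10)/2 = 35/2 = 17.5
s − a = 1.5, s − b = 8.5, s − c = 7.5
s(s−a)(s−b)(s−c) = 17.5·1.5·8.5·7.5 = 1673.4375
Area = √1673.4375 ≈ 40.9077

s = 17.5, Area = 40.91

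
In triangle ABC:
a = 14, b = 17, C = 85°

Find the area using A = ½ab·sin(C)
A = ½·a·b·sin(C) = ½·14·17·sin(85°)
sin(85°) ≈ 0.996195
A ≈ ½·238·0.996195 = 119·0.996195 ≈ 118.547

Area = 118.5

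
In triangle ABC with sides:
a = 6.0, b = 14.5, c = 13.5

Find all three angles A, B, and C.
Law of cosines for each angle (a² = 36, b² = 210.25, c² = 182.25):
cos(A) = (b² + c² − a²)/(2bc) = (210.25 + 182.25 − 36)/(2·14.5·13.5) = 356.5/391.5 ≈ 0.9106  ⇒  A ≈ 24.4116°
cos(B) = (a² + c² − b²)/(2ac) = (36 + 182.25 − 210.25)/(2·6.0·13.5) = 8/162 ≈ 0.0493827  ⇒  B ≈ 87.1694°
cos(C) = (a² + b² − c²)/(2ab) = (36 + 210.25 − 182.25)/(2·6.0·14.5) = 64/174 ≈ 0.367816  ⇒  C ≈ 68.419°
Check: A + B + C ≈ 180°

A = 24.41°, B = 87.17°, C = 68.42°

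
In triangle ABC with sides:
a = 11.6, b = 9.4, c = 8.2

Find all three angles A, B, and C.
Law of cosines for each angle (a² = 134.56, b² = 88.36, c² = 67.24):
cos(A) = (b² + c² − a²)/(2bc) = (88.36 + 67.24 − 134.56)/(2·9.4·8.2) = 21.04/154.16 ≈ 0.136482  ⇒  A ≈ 82.1557°
cos(B) = (a² + c² − b²)/(2ac) = (134.56 + 67.24 − 88.36)/(2·11.6·8.2) = 113.44/190.24 ≈ 0.596299  ⇒  B ≈ 53.3947°
cos(C) = (a² + b² − c²)/(2ab) = (134.56 + 88.36 − 67.24)/(2·11.6·9.4) = 155.68/218.08 ≈ 0.713866  ⇒  C ≈ 44.4496°
Check: A + B + C ≈ 180°

A = 82.16°, B = 53.39°, C = 44.45°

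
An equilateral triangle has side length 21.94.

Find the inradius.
r = Area/s with s the semi-perimeter.
Area = (√3/4)·21.94² = (√3/4)·481.3636 ≈ 0.433013·481.3636 ≈ 208.437
s = 3·21.94/2 = 32.91
r ≈ 208.437/32.91 ≈ 6.33353
(Equivalently r = side/(2√3) = 21.94/3.4641 ≈ 6.33353.)

r = 6.334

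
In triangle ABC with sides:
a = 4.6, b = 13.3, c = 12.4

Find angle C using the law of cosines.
c² = a² + b² − 2ab·cos(C)  ⇒  cos(C) = (a² + b² − c²)/(2ab)
cos(C) = (4.6² + 13.3² − 12.4²)/(2·4.6·13.3) = (21.16 + 176.89 − 153.76)/122.36 = 44.29/122.36 ≈ 0.361965
C = arccos(0.361965) ≈ 68.7791°

C = 68.78°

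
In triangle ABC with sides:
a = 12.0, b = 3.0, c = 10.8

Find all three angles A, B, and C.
Law of cosines for each angle (a² = 144, b² = 9, c² = 116.64):
cos(A) = (b² + c² − a²)/(2bc) = (9 + 116.64 − 144)/(2·3.0·10.8) = -18.36/64.8 ≈ -0.283333  ⇒  A ≈ 106.459°
cos(B) = (a² + c² − b²)/(2ac) = (144 + 116.64 − 9)/(2·12.0·10.8) = 251.64/259.2 ≈ 0.970833  ⇒  B ≈ 13.8721°
cos(C) = (a² + b² − c²)/(2ab) = (144 + 9 − 116.64)/(2·12.0·3.0) = 36.36/72 ≈ 0.505  ⇒  C ≈ 59.6686°
Check: A + B + C ≈ 180°

A = 106.5°, B = 13.87°, C = 59.67°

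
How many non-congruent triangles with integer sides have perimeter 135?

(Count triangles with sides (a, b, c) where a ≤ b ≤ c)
Let a ≤ b ≤ c with a + b + c = 135. The only binding inequality is a + b > c, i.e. 135 − c > c, so c < 135/2; and c ≥ 135/3 since c is the largest side.
So 45 ≤ c ≤ 67. For each c, b runs from ⌈(135 − c)/2⌉ up to c (then a = 135 − b − c satisfies 1 ≤ a ≤ b automatically), giving c − ⌈(135 − c)/2⌉ + 1 choices.
Summing over c: 1 + 2 + 4 + 5 + … + 32 + 34  (23 terms, c = 45, …, 67) = 397
Check (closed form: nearest integer to p²/48 for even p, (p+3)²/48 for odd p): (135+3)²/48 = 138²/48 = 19044/48 ≈ 396.75 → 397

397 triangles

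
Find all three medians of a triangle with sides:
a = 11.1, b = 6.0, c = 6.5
Median formula: m_a = ½√(2b² + 2c² − a²) (and cyclically). a² = 123.21, b² = 36, c² = 42.25.
m_a = ½√(2·36 + 2·42.25 − 123.21) = ½√33.29 ≈ ½·5.76975 ≈ 2.88487
m_b = ½√(2·123.21 + 2·42.25 − 36) = ½√294.92 ≈ ½·17.1732 ≈ 8.58662
m_c = ½√(2·123.21 + 2·36 − 42.25) = ½√276.17 ≈ ½·16.6184 ≈ 8.30918

m_a = 2.885, m_b = 8.587, m_c = 8.309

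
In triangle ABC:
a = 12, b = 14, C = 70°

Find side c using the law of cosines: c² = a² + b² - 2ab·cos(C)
c² = 12² + 14² − 2·12·14·cos(70°)
cos(70°) ≈ 0.34202
c² ≈ 144 + 196 − 336·(0.34202) ≈ 340 − 114.919 ≈ 225.081
c ≈ √225.081 ≈ 15.0027

c = 15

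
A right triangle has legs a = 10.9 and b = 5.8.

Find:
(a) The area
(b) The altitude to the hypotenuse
(a) The legs are perpendicular, so Area = ½·a·b = ½·10.9·5.8 = ½·63.22 = 31.61
(b) Hypotenuse c = √(a² + b²) = √(118.81 + 33.64) = √152.45 ≈ 12.3471
    Area = ½·c·h_c  ⇒  h_c = 2·Area/c = 63.22/12.3471 ≈ 5.12025

Area = 31.61, h_c = 5.12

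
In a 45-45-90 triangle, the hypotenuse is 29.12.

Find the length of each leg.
In a 45-45-90 triangle hypotenuse = leg·√2, so leg = hypotenuse/√2.
Leg = 29.12/√2 ≈ 29.12/1.41421 ≈ 20.5909

Each leg = 20.59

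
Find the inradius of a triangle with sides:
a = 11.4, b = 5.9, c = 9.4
r = Area/s where s is the semi-perimeter.
s = (11.4 + 5.9 + 9.4)/2 = 26.7/2 = 13.35
Area = √(s(s−a)(s−b)(s−c)) = √(13.35·1.95·7.45·3.95) ≈ √766.071 ≈ 27.678
r ≈ 27.678/13.35 ≈ 2.07326

r = 2.073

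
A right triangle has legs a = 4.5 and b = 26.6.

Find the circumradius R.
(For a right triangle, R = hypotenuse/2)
Hypotenuse c = √(a² + b²) = √(20.25 + 707.56) = √727.81 ≈ 26.978
R = c/2 ≈ 26.978/2 ≈ 13.489

R = 13.49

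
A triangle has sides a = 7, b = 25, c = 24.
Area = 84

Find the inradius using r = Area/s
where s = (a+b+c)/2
s = (7 + 25 + 24)/2 = 56/2 = 28
r = Area/s = 84/28 ≈ 3

r = 3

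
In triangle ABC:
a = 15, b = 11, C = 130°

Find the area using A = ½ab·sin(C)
A = ½·a·b·sin(C) = ½·15·11·sin(130°)
sin(130°) ≈ 0.766044
A ≈ ½·165·0.766044 = 82.5·0.766044 ≈ 63.1987

Area = 63.2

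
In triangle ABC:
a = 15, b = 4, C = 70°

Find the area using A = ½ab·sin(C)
A = ½·a·b·sin(C) = ½·15·4·sin(70°)
sin(70°) ≈ 0.939693
A ≈ ½·60·0.939693 = 30·0.939693 ≈ 28.1908

Area = 28.19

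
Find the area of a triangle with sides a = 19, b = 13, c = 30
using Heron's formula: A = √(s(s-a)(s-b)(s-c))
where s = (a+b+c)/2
s = (19 + 13 + 30)/2 = 62/2 = 31
s − a = 12, s − b = 18, s − c = 1
s(s−a)(s−b)(s−c) = 31·12·18·1 = 6696
Area = √6696 ≈ 81.8291

s = 31.0, Area = 81.83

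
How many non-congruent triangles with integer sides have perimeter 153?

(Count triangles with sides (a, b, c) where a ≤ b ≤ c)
Let a ≤ b ≤ c with a + b + c = 153. The only binding inequality is a + b > c, i.e. 153 − c > c, so c < 153/2; and c ≥ 153/3 since c is the largest side.
So 51 ≤ c ≤ 76. For each c, b runs from ⌈(153 − c)/2⌉ up to c (then a = 153 − b − c satisfies 1 ≤ a ≤ b automatically), giving c − ⌈(153 − c)/2⌉ + 1 choices.
Summing over c: 1 + 2 + 4 + 5 + … + 37 + 38  (26 terms, c = 51, …, 76) = 507
Check (closed form: nearest integer to p²/48 for even p, (p+3)²/48 for odd p): (153+3)²/48 = 156²/48 = 24336/48 ≈ 507.00 → 507

507 triangles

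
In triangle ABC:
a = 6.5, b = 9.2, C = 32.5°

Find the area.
Two sides and the included angle (SAS): A = ½·a·b·sin(C) = ½·6.5·9.2·sin(32.5°)
sin(32.5°) ≈ 0.5373
A ≈ ½·59.8·0.5373 = 29.9·0.5373 ≈ 16.0653

Area = 16.07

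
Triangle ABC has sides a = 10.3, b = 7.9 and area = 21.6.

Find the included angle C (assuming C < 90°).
Area = ½·a·b·sin(C)  ⇒  sin(C) = 2·Area/(a·b) = 2·21.6/(10.3·7.9) = 43.2/81.37 ≈ 0.530908
C = arcsin(0.530908) ≈ 32.0668° (taking the acute solution since C < 90°)

C = 32.07°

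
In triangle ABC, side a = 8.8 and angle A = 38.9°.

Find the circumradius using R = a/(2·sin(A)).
R = a/(2·sin(A)) = 8.8/(2·sin(38.9°))
sin(38.9°) ≈ 0.627963
R ≈ 8.8/(2·0.627963) = 8.8/1.25593 ≈ 7.00678

R = 7.007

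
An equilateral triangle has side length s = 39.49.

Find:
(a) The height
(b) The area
(a) The height splits the triangle into two 30-60-90 halves: h = s·√3/2 = 39.49·1.73205/2 ≈ 68.3987/2 ≈ 34.1993
(b) Area = (√3/4)·s² = (√3/4)·39.49² = (√3/4)·1559.4601 ≈ 0.433013·1559.4601 ≈ 675.266

Height = 34.2, Area = 675.3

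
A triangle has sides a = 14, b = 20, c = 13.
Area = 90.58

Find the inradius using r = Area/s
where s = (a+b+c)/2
s = (14 + 20 + 13)/2 = 47/2 = 23.5
r = Area/s = 90.58/23.5 ≈ 3.85447

r = 3.854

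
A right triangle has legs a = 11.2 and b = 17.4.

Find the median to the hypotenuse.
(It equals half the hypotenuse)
Hypotenuse c = √(a² + b²) = √(125.44 + 302.76) = √428.2 ≈ 20.693
Median to hypotenuse = c/2 ≈ 20.693/2 ≈ 10.3465

Median = 10.35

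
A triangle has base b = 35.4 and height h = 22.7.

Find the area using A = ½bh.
A = ½·b·h = ½·35.4·22.7 = ½·803.58 = 401.79

Area = 401.79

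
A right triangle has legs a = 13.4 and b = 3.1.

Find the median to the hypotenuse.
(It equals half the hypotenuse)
Hypotenuse c = √(a² + b²) = √(179.56 + 9.61) = √189.17 ≈ 13.7539
Median to hypotenuse = c/2 ≈ 13.7539/2 ≈ 6.87695

Median = 6.877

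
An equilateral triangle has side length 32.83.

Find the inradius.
r = Area/s with s the semi-perimeter.
Area = (√3/4)·32.83² = (√3/4)·1077.8089 ≈ 0.433013·1077.8089 ≈ 466.705
s = 3·32.83/2 = 49.245
r ≈ 466.705/49.245 ≈ 9.4772
(Equivalently r = side/(2√3) = 32.83/3.4641 ≈ 9.4772.)

r = 9.477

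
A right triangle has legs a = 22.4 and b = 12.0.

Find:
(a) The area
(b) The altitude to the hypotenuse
(a) The legs are perpendicular, so Area = ½·a·b = ½·22.4·12.0 = ½·268.8 = 134.4
(b) Hypotenuse c = √(a² + b²) = √(501.76 + 144) = √645.76 ≈ 25.4118
    Area = ½·c·h_c  ⇒  h_c = 2·Area/c = 268.8/25.4118 ≈ 10.5778

Area = 134.4, h_c = 10.58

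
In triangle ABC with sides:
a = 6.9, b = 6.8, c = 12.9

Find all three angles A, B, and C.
Law of cosines for each angle (a² = 47.61, b² = 46.24, c² = 166.41):
cos(A) = (b² + c² − a²)/(2bc) = (46.24 + 166.41 − 47.61)/(2·6.8·12.9) = 165.04/175.44 ≈ 0.94072  ⇒  A ≈ 19.8271°
cos(B) = (a² + c² − b²)/(2ac) = (47.61 + 166.41 − 46.24)/(2·6.9·12.9) = 167.78/178.02 ≈ 0.942478  ⇒  B ≈ 19.528°
cos(C) = (a² + b² − c²)/(2ab) = (47.61 + 46.24 − 166.41)/(2·6.9·6.8) = -72.56/93.84 ≈ -0.773231  ⇒  C ≈ 140.645°
Check: A + B + C ≈ 180°

A = 19.83°, B = 19.53°, C = 140.6°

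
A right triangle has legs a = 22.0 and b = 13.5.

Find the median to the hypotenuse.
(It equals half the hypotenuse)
Hypotenuse c = √(a² + b²) = √(484 + 182.25) = √666.25 ≈ 25.8118
Median to hypotenuse = c/2 ≈ 25.8118/2 ≈ 12.9059

Median = 12.91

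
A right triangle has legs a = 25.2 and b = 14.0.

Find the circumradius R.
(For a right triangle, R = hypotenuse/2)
Hypotenuse c = √(a² + b²) = √(635.04 + 196) = √831.04 ≈ 28.8278
R = c/2 ≈ 28.8278/2 ≈ 14.4139

R = 14.41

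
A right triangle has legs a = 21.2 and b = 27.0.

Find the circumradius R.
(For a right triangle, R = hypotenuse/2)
Hypotenuse c = √(a² + b²) = √(449.44 + 729) = √1178.44 ≈ 34.3284
R = c/2 ≈ 34.3284/2 ≈ 17.1642

R = 17.16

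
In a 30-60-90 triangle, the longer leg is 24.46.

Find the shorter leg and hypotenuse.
In a 30-60-90 triangle the sides are in ratio 1 : √3 : 2, so short leg = long leg/√3 and hypotenuse = 2·(short leg).
Short leg = 24.46/√3 ≈ 24.46/1.73205 ≈ 14.122
Hypotenuse = 2·14.122 ≈ 28.244

Short leg = 14.12, Hypotenuse = 28.24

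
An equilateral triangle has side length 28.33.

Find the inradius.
r = Area/s with s the semi-perimeter.
Area = (√3/4)·28.33² = (√3/4)·802.5889 ≈ 0.433013·802.5889 ≈ 347.531
s = 3·28.33/2 = 42.495
r ≈ 347.531/42.495 ≈ 8.17817
(Equivalently r = side/(2√3) = 28.33/3.4641 ≈ 8.17817.)

r = 8.178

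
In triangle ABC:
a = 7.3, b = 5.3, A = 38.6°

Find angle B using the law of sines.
a/sin(A) = b/sin(B)  ⇒  sin(B) = b·sin(A)/a = 5.3·sin(38.6°)/7.3
sin(38.6°) ≈ 0.62388
sin(B) ≈ 5.3·0.62388/7.3 ≈ 3.30656/7.3 ≈ 0.452954
B = arcsin(0.452954) ≈ 26.9333°
(Since b ≤ a we need B ≤ A, so the obtuse alternative 180° − 26.9333° ≈ 153.067° is rejected.)

B = 26.93°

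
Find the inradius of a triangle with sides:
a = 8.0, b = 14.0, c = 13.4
r = Area/s where s is the semi-perimeter.
s = (8.0 + 14.0 + 13.4)/2 = 35.4/2 = 17.7
Area = √(s(s−a)(s−b)(s−c)) = √(17.7·9.7·3.7·4.3) ≈ √2731.59 ≈ 52.2646
r ≈ 52.2646/17.7 ≈ 2.9528

r = 2.953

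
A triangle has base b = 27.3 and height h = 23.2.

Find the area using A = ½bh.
A = ½·b·h = ½·27.3·23.2 = ½·633.36 = 316.68

Area = 316.68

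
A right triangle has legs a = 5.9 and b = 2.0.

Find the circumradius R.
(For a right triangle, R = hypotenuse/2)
Hypotenuse c = √(a² + b²) = √(34.81 + 4) = √38.81 ≈ 6.22977
R = c/2 ≈ 6.22977/2 ≈ 3.11488

R = 3.115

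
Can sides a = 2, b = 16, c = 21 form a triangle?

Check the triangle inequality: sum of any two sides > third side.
a + b vs c: 2 + 16 = 18 ≤ 21  ✗
a + c vs b: 2 + 21 = 23 > 16  ✓
b + c vs a: 16 + 21 = 37 > 2  ✓

No: 2 + 16 = 18 is not > 21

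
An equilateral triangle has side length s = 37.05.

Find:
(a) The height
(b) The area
(a) The height splits the triangle into two 30-60-90 halves: h = s·√3/2 = 37.05·1.73205/2 ≈ 64.1725/2 ≈ 32.0862
(b) Area = (√3/4)·s² = (√3/4)·37.05² = (√3/4)·1372.7025 ≈ 0.433013·1372.7025 ≈ 594.398

Height = 32.09, Area = 594.4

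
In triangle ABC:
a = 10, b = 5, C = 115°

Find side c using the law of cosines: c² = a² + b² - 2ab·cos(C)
c² = 10² + 5² − 2·10·5·cos(115°)
cos(115°) ≈ -0.422618
c² ≈ 100 + 25 − 100·(-0.422618) ≈ 125 + 42.2618 ≈ 167.262
c ≈ √167.262 ≈ 12.933

c = 12.93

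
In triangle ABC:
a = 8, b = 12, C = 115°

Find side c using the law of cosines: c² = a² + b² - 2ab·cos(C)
c² = 8² + 12² − 2·8·12·cos(115°)
cos(115°) ≈ -0.422618
c² ≈ 64 + 144 − 192·(-0.422618) ≈ 208 + 81.1427 ≈ 289.143
c ≈ √289.143 ≈ 17.0042

c = 17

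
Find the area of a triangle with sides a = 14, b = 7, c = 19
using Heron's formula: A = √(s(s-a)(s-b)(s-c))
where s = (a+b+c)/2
s = (14 + 7 + 19)/2 = 40/2 = 20
s − a = 6, s − b = 13, s − c = 1
s(s−a)(s−b)(s−c) = 20·6·13·1 = 1560
Area = √1560 ≈ 39.4968

s = 20.0, Area = 39.5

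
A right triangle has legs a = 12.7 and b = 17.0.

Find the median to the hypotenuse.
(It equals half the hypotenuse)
Hypotenuse c = √(a² + b²) = √(161.29 + 289) = √450.29 ≈ 21.22
Median to hypotenuse = c/2 ≈ 21.22/2 ≈ 10.61

Median = 10.61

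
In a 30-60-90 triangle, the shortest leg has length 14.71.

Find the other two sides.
In a 30-60-90 triangle the sides are in ratio 1 : √3 : 2 (short leg : long leg : hypotenuse).
Long leg = 14.71·√3 ≈ 14.71·1.73205 ≈ 25.4785
Hypotenuse = 2·14.71 = 29.42

Long leg = 14.71√3 = 25.48, Hypotenuse = 29.42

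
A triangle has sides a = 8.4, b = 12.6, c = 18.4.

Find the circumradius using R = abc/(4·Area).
First find the area with Heron's formula.
s = (8.4 + 12.6 + 18.4)/2 = 19.7
Area = √(s(s−a)(s−b)(s−c)) = √(19.7·11.3·7.1·1.3) ≈ √2054.69 ≈ 45.3287
abc = 8.4·12.6·18.4 = 1947.456
R = abc/(4·Area) ≈ 1947.456/(4·45.3287) = 1947.456/181.315 ≈ 10.7407

R = 10.74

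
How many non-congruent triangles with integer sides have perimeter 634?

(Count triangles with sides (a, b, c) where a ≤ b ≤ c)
Let a ≤ b ≤ c with a + b + c = 634. The only binding inequality is a + b > c, i.e. 634 − c > c, so c < 634/2; and c ≥ 634/3 since c is the largest side.
So 212 ≤ c ≤ 316. For each c, b runs from ⌈(634 − c)/2⌉ up to c (then a = 634 − b − c satisfies 1 ≤ a ≤ b automatically), giving c − ⌈(634 − c)/2⌉ + 1 choices.
Summing over c: 2 + 3 + 5 + 6 + … + 156 + 158  (105 terms, c = 212, …, 316) = 8374
Check (closed form: nearest integer to p²/48 for even p, (p+3)²/48 for odd p): 634²/48 = 401956/48 ≈ 8374.08 → 8374

8374 triangles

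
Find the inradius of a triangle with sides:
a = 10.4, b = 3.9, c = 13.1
r = Area/s where s is the semi-perimeter.
s = (10.4 + 3.9 + 13.1)/2 = 27.4/2 = 13.7
Area = √(s(s−a)(s−b)(s−c)) = √(13.7·3.3·9.8·0.6) ≈ √265.835 ≈ 16.3044
r ≈ 16.3044/13.7 ≈ 1.19011

r = 1.19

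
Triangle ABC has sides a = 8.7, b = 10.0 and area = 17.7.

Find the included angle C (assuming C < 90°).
Area = ½·a·b·sin(C)  ⇒  sin(C) = 2·Area/(a·b) = 2·17.7/(8.7·10.0) = 35.4/87 ≈ 0.406897
C = arcsin(0.406897) ≈ 24.01° (taking the acute solution since C < 90°)

C = 24.01°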